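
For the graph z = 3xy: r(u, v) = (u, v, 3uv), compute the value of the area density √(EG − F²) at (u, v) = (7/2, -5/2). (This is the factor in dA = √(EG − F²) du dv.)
√(EG − F²)|_{(7/2, -5/2)} = sqrt(670)/2

E = 9*v^2 + 1, F = 9*u*v, G = 9*u^2 + 1, so EG − F² = 9*u^2 + 9*v^2 + 1. Taking the positive square root: √(EG − F²) = sqrt(9*u^2 + 9*v^2 + 1). At (u, v) = (7/2, -5/2): sqrt(670)/2.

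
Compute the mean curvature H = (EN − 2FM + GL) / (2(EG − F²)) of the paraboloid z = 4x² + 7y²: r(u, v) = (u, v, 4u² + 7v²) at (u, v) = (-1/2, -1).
H = 907*sqrt(213)/45369

With E = 64*u^2 + 1, F = 112*u*v, G = 196*v^2 + 1, L = 8/sqrt(64*u^2 + 196*v^2 + 1), M = 0, N = 14/sqrt(64*u^2 + 196*v^2 + 1), assemble
  H = (EN − 2FM + GL) / (2(EG − F²)) = (448*u^2 + 784*v^2 + 11)/(64*u^2 + 196*v^2 + 1)^(3/2).
At (u, v) = (-1/2, -1): H = 907*sqrt(213)/45369.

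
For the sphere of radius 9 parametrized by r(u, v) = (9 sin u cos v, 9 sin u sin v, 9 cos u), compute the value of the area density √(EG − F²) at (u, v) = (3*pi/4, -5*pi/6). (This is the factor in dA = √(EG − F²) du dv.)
√(EG − F²)|_{(3*pi/4, -5*pi/6)} = 81*sqrt(2)/2

E = 81, F = 0, G = 81*sin(u)^2, so EG − F² = 6561*sin(u)^2. Taking the positive square root: √(EG − F²) = 81*Abs(sin(u)). At (u, v) = (3*pi/4, -5*pi/6): 81*sqrt(2)/2.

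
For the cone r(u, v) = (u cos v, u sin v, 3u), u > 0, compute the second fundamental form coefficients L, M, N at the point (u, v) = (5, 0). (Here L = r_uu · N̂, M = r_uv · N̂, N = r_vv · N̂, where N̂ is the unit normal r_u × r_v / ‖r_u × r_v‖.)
L = 0;  M = 0;  N = 3*sqrt(10)/2

Compute the unit normal N̂(u, v) = (-3*sqrt(10)*u*cos(v)/(10*Abs(u)), -3*sqrt(10)*u*sin(v)/(10*Abs(u)), sqrt(10)*u/(10*Abs(u))), and the second partials r_uu, r_uv, r_vv. Take dot products:
  L(u, v) = r_uu · N̂ = 0,
  M(u, v) = r_uv · N̂ = 0,
  N(u, v) = r_vv · N̂ = 3*sqrt(10)*u^2/(10*Abs(u)).
Evaluating at (u, v) = (5, 0):
  L = 0, M = 0, N = 3*sqrt(10)/2.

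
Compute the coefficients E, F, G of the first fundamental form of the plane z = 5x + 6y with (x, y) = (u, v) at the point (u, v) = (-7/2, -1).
E = 26;  F = 30;  G = 37

Partials: r_u = (1, 0, 5), r_v = (0, 1, 6). As functions of (u, v):
  E = r_u · r_u = 26,
  F = r_u · r_v = 30,
  G = r_v · r_v = 37.
Evaluating at (u, v) = (-7/2, -1): E = 26, F = 30, G = 37.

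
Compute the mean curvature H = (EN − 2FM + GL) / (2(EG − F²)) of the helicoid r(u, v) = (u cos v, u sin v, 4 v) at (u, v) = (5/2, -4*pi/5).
H = 0

With E = 1, F = 0, G = u^2 + 16, L = 0, M = -4/sqrt(u^2 + 16), N = 0, assemble
  H = (EN − 2FM + GL) / (2(EG − F²)) = 0.
At (u, v) = (5/2, -4*pi/5): H = 0.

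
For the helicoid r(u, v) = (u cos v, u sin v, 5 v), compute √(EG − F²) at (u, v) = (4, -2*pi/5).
√(EG − F²)|_{(4, -2*pi/5)} = sqrt(41)

E = 1, F = 0, G = u^2 + 25; EG − F² = u^2 + 25; √(EG − F²) = sqrt(u^2 + 25). At the given point: sqrt(41).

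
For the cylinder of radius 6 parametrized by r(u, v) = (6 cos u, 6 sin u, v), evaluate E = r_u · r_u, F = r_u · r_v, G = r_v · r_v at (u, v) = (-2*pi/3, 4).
E = 36;  F = 0;  G = 1

Partials: r_u = (-6*sin(u), 6*cos(u), 0), r_v = (0, 0, 1). As functions of (u, v):
  E = r_u · r_u = 36,
  F = r_u · r_v = 0,
  G = r_v · r_v = 1.
Evaluating at (u, v) = (-2*pi/3, 4): E = 36, F = 0, G = 1.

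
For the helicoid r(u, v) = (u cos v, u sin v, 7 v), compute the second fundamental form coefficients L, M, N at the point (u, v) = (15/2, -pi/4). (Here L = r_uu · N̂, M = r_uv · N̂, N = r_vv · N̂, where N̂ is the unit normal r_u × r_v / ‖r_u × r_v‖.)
L = 0;  M = -14*sqrt(421)/421;  N = 0

Compute the unit normal N̂(u, v) = (7*sin(v)/sqrt(u^2 + 49), -7*cos(v)/sqrt(u^2 + 49), u/sqrt(u^2 + 49)), and the second partials r_uu, r_uv, r_vv. Take dot products:
  L(u, v) = r_uu · N̂ = 0,
  M(u, v) = r_uv · N̂ = -7/sqrt(u^2 + 49),
  N(u, v) = r_vv · N̂ = 0.
Evaluating at (u, v) = (15/2, -pi/4):
  L = 0, M = -14*sqrt(421)/421, N = 0.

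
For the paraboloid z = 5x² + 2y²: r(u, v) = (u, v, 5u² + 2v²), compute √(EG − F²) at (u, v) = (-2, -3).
√(EG − F²)|_{(-2, -3)} = sqrt(545)

E = 100*u^2 + 1, F = 40*u*v, G = 16*v^2 + 1; EG − F² = 100*u^2 + 16*v^2 + 1; √(EG − F²) = sqrt(100*u^2 + 16*v^2 + 1). At the given point: sqrt(545).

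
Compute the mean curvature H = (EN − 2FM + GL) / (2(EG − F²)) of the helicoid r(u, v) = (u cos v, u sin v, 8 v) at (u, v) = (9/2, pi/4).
H = 0

With E = 1, F = 0, G = u^2 + 64, L = 0, M = -8/sqrt(u^2 + 64), N = 0, assemble
  H = (EN − 2FM + GL) / (2(EG − F²)) = 0.
At (u, v) = (9/2, pi/4): H = 0.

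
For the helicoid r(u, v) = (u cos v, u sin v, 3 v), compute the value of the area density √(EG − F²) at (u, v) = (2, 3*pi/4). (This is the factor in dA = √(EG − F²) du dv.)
√(EG − F²)|_{(2, 3*pi/4)} = sqrt(13)

E = 1, F = 0, G = u^2 + 9, so EG − F² = u^2 + 9. Taking the positive square root: √(EG − F²) = sqrt(u^2 + 9). At (u, v) = (2, 3*pi/4): sqrt(13).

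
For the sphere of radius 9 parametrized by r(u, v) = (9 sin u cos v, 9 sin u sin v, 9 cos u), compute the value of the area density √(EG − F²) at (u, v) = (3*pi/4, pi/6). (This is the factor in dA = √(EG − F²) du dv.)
√(EG − F²)|_{(3*pi/4, pi/6)} = 81*sqrt(2)/2

E = 81, F = 0, G = 81*sin(u)^2, so EG − F² = 6561*sin(u)^2. Taking the positive square root: √(EG − F²) = 81*Abs(sin(u)). At (u, v) = (3*pi/4, pi/6): 81*sqrt(2)/2.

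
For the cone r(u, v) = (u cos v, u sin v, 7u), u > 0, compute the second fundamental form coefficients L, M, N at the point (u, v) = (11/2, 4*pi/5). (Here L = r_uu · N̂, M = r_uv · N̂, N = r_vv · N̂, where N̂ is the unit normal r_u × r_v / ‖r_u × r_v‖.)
L = 0;  M = 0;  N = 77*sqrt(2)/20

Compute the unit normal N̂(u, v) = (-7*sqrt(2)*u*cos(v)/(10*Abs(u)), -7*sqrt(2)*u*sin(v)/(10*Abs(u)), sqrt(2)*u/(10*Abs(u))), and the second partials r_uu, r_uv, r_vv. Take dot products:
  L(u, v) = r_uu · N̂ = 0,
  M(u, v) = r_uv · N̂ = 0,
  N(u, v) = r_vv · N̂ = 7*sqrt(2)*u^2/(10*Abs(u)).
Evaluating at (u, v) = (11/2, 4*pi/5):
  L = 0, M = 0, N = 77*sqrt(2)/20.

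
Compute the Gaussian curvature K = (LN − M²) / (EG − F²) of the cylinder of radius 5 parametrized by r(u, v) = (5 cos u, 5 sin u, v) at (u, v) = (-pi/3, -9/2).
K = 0

Coefficients of the first fundamental form: E = 25, F = 0, G = 1.
Coefficients of the second fundamental form: L = -5, M = 0, N = 0.
Assemble K = (LN − M²)/(EG − F²) = 0. At (u, v) = (-pi/3, -9/2): K = 0.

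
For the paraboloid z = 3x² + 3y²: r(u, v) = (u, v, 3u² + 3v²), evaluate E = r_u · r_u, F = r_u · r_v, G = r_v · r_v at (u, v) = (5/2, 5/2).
E = 226;  F = 225;  G = 226

Partials: r_u = (1, 0, 6*u), r_v = (0, 1, 6*v). As functions of (u, v):
  E = r_u · r_u = 36*u^2 + 1,
  F = r_u · r_v = 36*u*v,
  G = r_v · r_v = 36*v^2 + 1.
Evaluating at (u, v) = (5/2, 5/2): E = 226, F = 225, G = 226.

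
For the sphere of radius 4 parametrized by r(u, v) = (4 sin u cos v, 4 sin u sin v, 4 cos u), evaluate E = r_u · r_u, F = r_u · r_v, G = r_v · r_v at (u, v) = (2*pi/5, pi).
E = 16;  F = 0;  G = 2*sqrt(5) + 10

Partials: r_u = (4*cos(u)*cos(v), 4*sin(v)*cos(u), -4*sin(u)), r_v = (-4*sin(u)*sin(v), 4*sin(u)*cos(v), 0). As functions of (u, v):
  E = r_u · r_u = 16,
  F = r_u · r_v = 0,
  G = r_v · r_v = 16*sin(u)^2.
Evaluating at (u, v) = (2*pi/5, pi): E = 16, F = 0, G = 2*sqrt(5) + 10.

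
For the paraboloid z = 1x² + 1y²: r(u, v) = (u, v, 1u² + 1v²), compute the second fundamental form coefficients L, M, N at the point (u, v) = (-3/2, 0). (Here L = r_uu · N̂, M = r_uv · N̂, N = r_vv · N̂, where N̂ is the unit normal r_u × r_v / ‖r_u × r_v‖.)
L = sqrt(10)/5;  M = 0;  N = sqrt(10)/5

Compute the unit normal N̂(u, v) = (-2*u/sqrt(4*u^2 + 4*v^2 + 1), -2*v/sqrt(4*u^2 + 4*v^2 + 1), 1/sqrt(4*u^2 + 4*v^2 + 1)), and the second partials r_uu, r_uv, r_vv. Take dot products:
  L(u, v) = r_uu · N̂ = 2/sqrt(4*u^2 + 4*v^2 + 1),
  M(u, v) = r_uv · N̂ = 0,
  N(u, v) = r_vv · N̂ = 2/sqrt(4*u^2 + 4*v^2 + 1).
Evaluating at (u, v) = (-3/2, 0):
  L = sqrt(10)/5, M = 0, N = sqrt(10)/5.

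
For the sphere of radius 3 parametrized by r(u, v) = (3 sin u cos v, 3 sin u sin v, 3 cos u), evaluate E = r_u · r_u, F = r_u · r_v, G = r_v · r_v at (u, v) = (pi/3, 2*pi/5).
E = 9;  F = 0;  G = 27/4

Partials: r_u = (3*cos(u)*cos(v), 3*sin(v)*cos(u), -3*sin(u)), r_v = (-3*sin(u)*sin(v), 3*sin(u)*cos(v), 0). As functions of (u, v):
  E = r_u · r_u = 9,
  F = r_u · r_v = 0,
  G = r_v · r_v = 9*sin(u)^2.
Evaluating at (u, v) = (pi/3, 2*pi/5): E = 9, F = 0, G = 27/4.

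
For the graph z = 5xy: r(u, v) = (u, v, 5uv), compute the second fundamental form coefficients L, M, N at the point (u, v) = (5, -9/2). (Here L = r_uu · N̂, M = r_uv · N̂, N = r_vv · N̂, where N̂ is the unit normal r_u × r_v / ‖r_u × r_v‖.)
L = 0;  M = 10*sqrt(4529)/4529;  N = 0

Compute the unit normal N̂(u, v) = (-5*v/sqrt(25*u^2 + 25*v^2 + 1), -5*u/sqrt(25*u^2 + 25*v^2 + 1), 1/sqrt(25*u^2 + 25*v^2 + 1)), and the second partials r_uu, r_uv, r_vv. Take dot products:
  L(u, v) = r_uu · N̂ = 0,
  M(u, v) = r_uv · N̂ = 5/sqrt(25*u^2 + 25*v^2 + 1),
  N(u, v) = r_vv · N̂ = 0.
Evaluating at (u, v) = (5, -9/2):
  L = 0, M = 10*sqrt(4529)/4529, N = 0.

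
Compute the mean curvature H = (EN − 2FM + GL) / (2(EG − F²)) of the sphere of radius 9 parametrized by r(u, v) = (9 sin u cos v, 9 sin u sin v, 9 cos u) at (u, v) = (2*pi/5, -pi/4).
H = -1/9

With E = 81, F = 0, G = 81*sin(u)^2, L = -9*sin(u)/Abs(sin(u)), M = 0, N = -9*sin(u)^3/Abs(sin(u)), assemble
  H = (EN − 2FM + GL) / (2(EG − F²)) = -sin(u)/(9*Abs(sin(u))).
At (u, v) = (2*pi/5, -pi/4): H = -1/9.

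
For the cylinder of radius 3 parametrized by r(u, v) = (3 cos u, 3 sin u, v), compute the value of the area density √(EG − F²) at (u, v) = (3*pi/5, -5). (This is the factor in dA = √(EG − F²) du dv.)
√(EG − F²)|_{(3*pi/5, -5)} = 3

E = 9, F = 0, G = 1, so EG − F² = 9. Taking the positive square root: √(EG − F²) = 3. At (u, v) = (3*pi/5, -5): 3.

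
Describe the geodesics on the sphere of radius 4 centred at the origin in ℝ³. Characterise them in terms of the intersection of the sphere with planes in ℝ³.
Geodesics on the sphere of radius 4 are great circles — circles of radius 4 obtained as the intersection of the sphere with planes through the origin (the centre of the sphere).

A curve α(t) of nonzero constant speed on the sphere of radius 4 is a geodesic iff its acceleration α̈ is everywhere normal to the surface, i.e. parallel to the radial vector α(t). Then d/dt(α × α̇) = α̇ × α̇ + α × α̈ = 0, so α × α̇ is a constant vector n ≠ 0 and α(t) · n = 0 for all t: α lies in the plane through the origin with normal n. The intersection of that plane with the sphere is a circle of radius 4 (a great circle). Conversely, a great circle traversed at constant speed has centripetal acceleration pointing at the origin, hence normal to the sphere, so every great circle is a geodesic.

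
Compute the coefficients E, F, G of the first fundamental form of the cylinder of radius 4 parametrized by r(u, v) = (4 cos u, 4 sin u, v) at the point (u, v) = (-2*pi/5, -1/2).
E = 16;  F = 0;  G = 1

Partials: r_u = (-4*sin(u), 4*cos(u), 0), r_v = (0, 0, 1). As functions of (u, v):
  E = r_u · r_u = 16,
  F = r_u · r_v = 0,
  G = r_v · r_v = 1.
Evaluating at (u, v) = (-2*pi/5, -1/2): E = 16, F = 0, G = 1.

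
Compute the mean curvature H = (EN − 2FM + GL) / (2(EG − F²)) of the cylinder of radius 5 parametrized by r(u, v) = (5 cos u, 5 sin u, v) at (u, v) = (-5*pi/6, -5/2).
H = -1/10

With E = 25, F = 0, G = 1, L = -5, M = 0, N = 0, assemble
  H = (EN − 2FM + GL) / (2(EG − F²)) = -1/10.
At (u, v) = (-5*pi/6, -5/2): H = -1/10.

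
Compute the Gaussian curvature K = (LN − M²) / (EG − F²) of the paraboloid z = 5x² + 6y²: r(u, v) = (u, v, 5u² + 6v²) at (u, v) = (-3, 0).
K = 120/811801

Coefficients of the first fundamental form: E = 100*u^2 + 1, F = 120*u*v, G = 144*v^2 + 1.
Coefficients of the second fundamental form: L = 10/sqrt(100*u^2 + 144*v^2 + 1), M = 0, N = 12/sqrt(100*u^2 + 144*v^2 + 1).
Assemble K = (LN − M²)/(EG − F²) = 120/(10000*u^4 + 28800*u^2*v^2 + 200*u^2 + 20736*v^4 + 288*v^2 + 1). At (u, v) = (-3, 0): K = 120/811801.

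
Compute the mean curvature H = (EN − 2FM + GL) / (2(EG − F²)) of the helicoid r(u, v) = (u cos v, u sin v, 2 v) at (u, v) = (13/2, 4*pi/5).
H = 0

With E = 1, F = 0, G = u^2 + 4, L = 0, M = -2/sqrt(u^2 + 4), N = 0, assemble
  H = (EN − 2FM + GL) / (2(EG − F²)) = 0.
At (u, v) = (13/2, 4*pi/5): H = 0.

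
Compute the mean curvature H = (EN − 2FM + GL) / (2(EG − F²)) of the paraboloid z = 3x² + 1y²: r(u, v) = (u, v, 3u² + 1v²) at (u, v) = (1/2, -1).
H = 25*sqrt(14)/196

With E = 36*u^2 + 1, F = 12*u*v, G = 4*v^2 + 1, L = 6/sqrt(36*u^2 + 4*v^2 + 1), M = 0, N = 2/sqrt(36*u^2 + 4*v^2 + 1), assemble
  H = (EN − 2FM + GL) / (2(EG − F²)) = 4*(9*u^2 + 3*v^2 + 1)/(36*u^2 + 4*v^2 + 1)^(3/2).
At (u, v) = (1/2, -1): H = 25*sqrt(14)/196.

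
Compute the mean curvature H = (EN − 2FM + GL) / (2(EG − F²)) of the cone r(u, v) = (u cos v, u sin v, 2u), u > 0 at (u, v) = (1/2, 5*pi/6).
H = 2*sqrt(5)/5

With E = 5, F = 0, G = u^2, L = 0, M = 0, N = 2*sqrt(5)*u^2/(5*Abs(u)), assemble
  H = (EN − 2FM + GL) / (2(EG − F²)) = sqrt(5)/(5*Abs(u)).
At (u, v) = (1/2, 5*pi/6): H = 2*sqrt(5)/5.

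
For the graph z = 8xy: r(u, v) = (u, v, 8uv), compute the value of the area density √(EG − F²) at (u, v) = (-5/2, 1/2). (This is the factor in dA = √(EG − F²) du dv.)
√(EG − F²)|_{(-5/2, 1/2)} = sqrt(417)

E = 64*v^2 + 1, F = 64*u*v, G = 64*u^2 + 1, so EG − F² = 64*u^2 + 64*v^2 + 1. Taking the positive square root: √(EG − F²) = sqrt(64*u^2 + 64*v^2 + 1). At (u, v) = (-5/2, 1/2): sqrt(417).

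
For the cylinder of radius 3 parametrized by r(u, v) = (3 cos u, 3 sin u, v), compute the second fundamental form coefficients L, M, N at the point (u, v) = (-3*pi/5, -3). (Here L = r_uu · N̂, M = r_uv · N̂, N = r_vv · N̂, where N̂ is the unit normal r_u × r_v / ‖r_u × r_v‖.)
L = -3;  M = 0;  N = 0

Compute the unit normal N̂(u, v) = (cos(u), sin(u), 0), and the second partials r_uu, r_uv, r_vv. Take dot products:
  L(u, v) = r_uu · N̂ = -3,
  M(u, v) = r_uv · N̂ = 0,
  N(u, v) = r_vv · N̂ = 0.
Evaluating at (u, v) = (-3*pi/5, -3):
  L = -3, M = 0, N = 0.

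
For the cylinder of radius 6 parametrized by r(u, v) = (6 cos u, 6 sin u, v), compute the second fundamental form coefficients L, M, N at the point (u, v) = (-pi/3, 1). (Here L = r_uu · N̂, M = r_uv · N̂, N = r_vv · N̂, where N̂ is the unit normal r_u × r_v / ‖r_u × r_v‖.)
L = -6;  M = 0;  N = 0

Compute the unit normal N̂(u, v) = (cos(u), sin(u), 0), and the second partials r_uu, r_uv, r_vv. Take dot products:
  L(u, v) = r_uu · N̂ = -6,
  M(u, v) = r_uv · N̂ = 0,
  N(u, v) = r_vv · N̂ = 0.
Evaluating at (u, v) = (-pi/3, 1):
  L = -6, M = 0, N = 0.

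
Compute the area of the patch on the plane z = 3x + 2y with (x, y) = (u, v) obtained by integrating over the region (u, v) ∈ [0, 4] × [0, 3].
Area = 12*sqrt(14)

Area = ∫∫ √(EG − F²) du dv with √(EG − F²) = sqrt(14). Integrating over [0, 4] × [0, 3] gives 12*sqrt(14).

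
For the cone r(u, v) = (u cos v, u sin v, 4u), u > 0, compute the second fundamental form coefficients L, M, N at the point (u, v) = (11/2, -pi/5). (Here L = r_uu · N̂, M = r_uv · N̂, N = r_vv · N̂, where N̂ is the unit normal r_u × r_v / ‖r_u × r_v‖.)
L = 0;  M = 0;  N = 22*sqrt(17)/17

Compute the unit normal N̂(u, v) = (-4*sqrt(17)*u*cos(v)/(17*Abs(u)), -4*sqrt(17)*u*sin(v)/(17*Abs(u)), sqrt(17)*u/(17*Abs(u))), and the second partials r_uu, r_uv, r_vv. Take dot products:
  L(u, v) = r_uu · N̂ = 0,
  M(u, v) = r_uv · N̂ = 0,
  N(u, v) = r_vv · N̂ = 4*sqrt(17)*u^2/(17*Abs(u)).
Evaluating at (u, v) = (11/2, -pi/5):
  L = 0, M = 0, N = 22*sqrt(17)/17.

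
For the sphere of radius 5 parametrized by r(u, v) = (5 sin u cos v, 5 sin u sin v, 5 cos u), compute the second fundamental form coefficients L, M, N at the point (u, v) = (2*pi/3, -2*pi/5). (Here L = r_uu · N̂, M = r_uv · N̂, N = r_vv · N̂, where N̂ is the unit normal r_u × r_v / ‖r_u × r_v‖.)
L = -5;  M = 0;  N = -15/4

Compute the unit normal N̂(u, v) = (sin(u)^2*cos(v)/Abs(sin(u)), sin(u)^2*sin(v)/Abs(sin(u)), sin(2*u)/(2*Abs(sin(u)))), and the second partials r_uu, r_uv, r_vv. Take dot products:
  L(u, v) = r_uu · N̂ = -5*sin(u)/Abs(sin(u)),
  M(u, v) = r_uv · N̂ = 0,
  N(u, v) = r_vv · N̂ = -5*sin(u)^3/Abs(sin(u)).
Evaluating at (u, v) = (2*pi/3, -2*pi/5):
  L = -5, M = 0, N = -15/4.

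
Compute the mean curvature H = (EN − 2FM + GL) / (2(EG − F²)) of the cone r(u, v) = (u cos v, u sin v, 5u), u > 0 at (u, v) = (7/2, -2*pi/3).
H = 5*sqrt(26)/182

With E = 26, F = 0, G = u^2, L = 0, M = 0, N = 5*sqrt(26)*u^2/(26*Abs(u)), assemble
  H = (EN − 2FM + GL) / (2(EG − F²)) = 5*sqrt(26)/(52*Abs(u)).
At (u, v) = (7/2, -2*pi/3): H = 5*sqrt(26)/182.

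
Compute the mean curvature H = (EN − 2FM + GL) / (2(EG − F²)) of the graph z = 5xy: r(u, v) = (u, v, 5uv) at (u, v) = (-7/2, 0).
H = 0

With E = 25*v^2 + 1, F = 25*u*v, G = 25*u^2 + 1, L = 0, M = 5/sqrt(25*u^2 + 25*v^2 + 1), N = 0, assemble
  H = (EN − 2FM + GL) / (2(EG − F²)) = -125*u*v/(25*u^2 + 25*v^2 + 1)^(3/2).
At (u, v) = (-7/2, 0): H = 0.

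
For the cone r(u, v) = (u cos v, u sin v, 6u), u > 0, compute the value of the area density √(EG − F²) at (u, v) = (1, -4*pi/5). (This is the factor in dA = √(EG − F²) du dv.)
√(EG − F²)|_{(1, -4*pi/5)} = sqrt(37)

E = 37, F = 0, G = u^2, so EG − F² = 37*u^2. Taking the positive square root: √(EG − F²) = sqrt(37)*Abs(u). At (u, v) = (1, -4*pi/5): sqrt(37).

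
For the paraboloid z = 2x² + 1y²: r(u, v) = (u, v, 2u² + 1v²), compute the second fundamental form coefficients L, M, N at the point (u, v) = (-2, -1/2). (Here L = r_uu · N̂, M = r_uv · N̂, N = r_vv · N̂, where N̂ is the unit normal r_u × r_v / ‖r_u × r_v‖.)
L = 2*sqrt(66)/33;  M = 0;  N = sqrt(66)/33

Compute the unit normal N̂(u, v) = (-4*u/sqrt(16*u^2 + 4*v^2 + 1), -2*v/sqrt(16*u^2 + 4*v^2 + 1), 1/sqrt(16*u^2 + 4*v^2 + 1)), and the second partials r_uu, r_uv, r_vv. Take dot products:
  L(u, v) = r_uu · N̂ = 4/sqrt(16*u^2 + 4*v^2 + 1),
  M(u, v) = r_uv · N̂ = 0,
  N(u, v) = r_vv · N̂ = 2/sqrt(16*u^2 + 4*v^2 + 1).
Evaluating at (u, v) = (-2, -1/2):
  L = 2*sqrt(66)/33, M = 0, N = sqrt(66)/33.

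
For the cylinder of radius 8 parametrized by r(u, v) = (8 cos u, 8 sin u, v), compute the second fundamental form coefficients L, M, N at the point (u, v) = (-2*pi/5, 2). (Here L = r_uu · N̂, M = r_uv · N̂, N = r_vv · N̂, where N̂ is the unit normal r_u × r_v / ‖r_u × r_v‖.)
L = -8;  M = 0;  N = 0

Compute the unit normal N̂(u, v) = (cos(u), sin(u), 0), and the second partials r_uu, r_uv, r_vv. Take dot products:
  L(u, v) = r_uu · N̂ = -8,
  M(u, v) = r_uv · N̂ = 0,
  N(u, v) = r_vv · N̂ = 0.
Evaluating at (u, v) = (-2*pi/5, 2):
  L = -8, M = 0, N = 0.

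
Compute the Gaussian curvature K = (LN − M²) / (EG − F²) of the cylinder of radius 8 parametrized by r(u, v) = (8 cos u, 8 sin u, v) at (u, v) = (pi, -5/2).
K = 0

Coefficients of the first fundamental form: E = 64, F = 0, G = 1.
Coefficients of the second fundamental form: L = -8, M = 0, N = 0.
Assemble K = (LN − M²)/(EG − F²) = 0. At (u, v) = (pi, -5/2): K = 0.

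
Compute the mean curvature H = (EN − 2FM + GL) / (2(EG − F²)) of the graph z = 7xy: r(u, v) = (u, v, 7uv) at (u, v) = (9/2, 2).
H = -24696*sqrt(4757)/22629049

With E = 49*v^2 + 1, F = 49*u*v, G = 49*u^2 + 1, L = 0, M = 7/sqrt(49*u^2 + 49*v^2 + 1), N = 0, assemble
  H = (EN − 2FM + GL) / (2(EG − F²)) = -343*u*v/(49*u^2 + 49*v^2 + 1)^(3/2).
At (u, v) = (9/2, 2): H = -24696*sqrt(4757)/22629049.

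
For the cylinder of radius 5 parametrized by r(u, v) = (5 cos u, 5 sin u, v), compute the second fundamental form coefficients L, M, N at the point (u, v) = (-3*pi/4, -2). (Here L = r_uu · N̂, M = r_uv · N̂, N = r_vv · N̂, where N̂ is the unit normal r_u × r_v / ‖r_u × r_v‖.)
L = -5;  M = 0;  N = 0

Compute the unit normal N̂(u, v) = (cos(u), sin(u), 0), and the second partials r_uu, r_uv, r_vv. Take dot products:
  L(u, v) = r_uu · N̂ = -5,
  M(u, v) = r_uv · N̂ = 0,
  N(u, v) = r_vv · N̂ = 0.
Evaluating at (u, v) = (-3*pi/4, -2):
  L = -5, M = 0, N = 0.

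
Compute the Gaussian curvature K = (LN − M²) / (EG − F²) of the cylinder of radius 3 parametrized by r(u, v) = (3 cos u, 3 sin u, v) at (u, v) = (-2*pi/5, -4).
K = 0

Coefficients of the first fundamental form: E = 9, F = 0, G = 1.
Coefficients of the second fundamental form: L = -3, M = 0, N = 0.
Assemble K = (LN − M²)/(EG − F²) = 0. At (u, v) = (-2*pi/5, -4): K = 0.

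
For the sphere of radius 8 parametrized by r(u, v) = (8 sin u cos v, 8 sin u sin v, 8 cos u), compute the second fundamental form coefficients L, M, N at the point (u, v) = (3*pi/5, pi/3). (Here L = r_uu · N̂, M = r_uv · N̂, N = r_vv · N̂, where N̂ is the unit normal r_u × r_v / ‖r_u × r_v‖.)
L = -8;  M = 0;  N = -5 - sqrt(5)

Compute the unit normal N̂(u, v) = (sin(u)^2*cos(v)/Abs(sin(u)), sin(u)^2*sin(v)/Abs(sin(u)), sin(2*u)/(2*Abs(sin(u)))), and the second partials r_uu, r_uv, r_vv. Take dot products:
  L(u, v) = r_uu · N̂ = -8*sin(u)/Abs(sin(u)),
  M(u, v) = r_uv · N̂ = 0,
  N(u, v) = r_vv · N̂ = -8*sin(u)^3/Abs(sin(u)).
Evaluating at (u, v) = (3*pi/5, pi/3):
  L = -8, M = 0, N = -5 - sqrt(5).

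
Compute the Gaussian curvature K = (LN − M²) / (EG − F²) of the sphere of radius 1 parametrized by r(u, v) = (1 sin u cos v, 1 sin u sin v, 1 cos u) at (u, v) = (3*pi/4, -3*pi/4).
K = 1

Coefficients of the first fundamental form: E = 1, F = 0, G = sin(u)^2.
Coefficients of the second fundamental form: L = -sin(u)/Abs(sin(u)), M = 0, N = -sin(u)^3/Abs(sin(u)).
Assemble K = (LN − M²)/(EG − F²) = 1. At (u, v) = (3*pi/4, -3*pi/4): K = 1.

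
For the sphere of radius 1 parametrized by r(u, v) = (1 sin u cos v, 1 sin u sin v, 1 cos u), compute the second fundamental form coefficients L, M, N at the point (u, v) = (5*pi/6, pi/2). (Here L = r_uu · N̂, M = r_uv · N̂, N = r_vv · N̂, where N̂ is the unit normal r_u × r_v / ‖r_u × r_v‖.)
L = -1;  M = 0;  N = -1/4

Compute the unit normal N̂(u, v) = (sin(u)^2*cos(v)/Abs(sin(u)), sin(u)^2*sin(v)/Abs(sin(u)), sin(2*u)/(2*Abs(sin(u)))), and the second partials r_uu, r_uv, r_vv. Take dot products:
  L(u, v) = r_uu · N̂ = -sin(u)/Abs(sin(u)),
  M(u, v) = r_uv · N̂ = 0,
  N(u, v) = r_vv · N̂ = -sin(u)^3/Abs(sin(u)).
Evaluating at (u, v) = (5*pi/6, pi/2):
  L = -1, M = 0, N = -1/4.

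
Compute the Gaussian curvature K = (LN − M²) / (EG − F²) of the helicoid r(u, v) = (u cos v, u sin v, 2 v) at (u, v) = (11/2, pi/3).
K = -64/18769

Coefficients of the first fundamental form: E = 1, F = 0, G = u^2 + 4.
Coefficients of the second fundamental form: L = 0, M = -2/sqrt(u^2 + 4), N = 0.
Assemble K = (LN − M²)/(EG − F²) = -4/(u^2 + 4)^2. At (u, v) = (11/2, pi/3): K = -64/18769.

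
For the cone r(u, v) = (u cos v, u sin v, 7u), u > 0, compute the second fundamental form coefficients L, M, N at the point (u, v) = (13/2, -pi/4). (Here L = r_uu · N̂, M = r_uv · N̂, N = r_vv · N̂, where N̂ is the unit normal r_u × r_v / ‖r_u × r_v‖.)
L = 0;  M = 0;  N = 91*sqrt(2)/20

Compute the unit normal N̂(u, v) = (-7*sqrt(2)*u*cos(v)/(10*Abs(u)), -7*sqrt(2)*u*sin(v)/(10*Abs(u)), sqrt(2)*u/(10*Abs(u))), and the second partials r_uu, r_uv, r_vv. Take dot products:
  L(u, v) = r_uu · N̂ = 0,
  M(u, v) = r_uv · N̂ = 0,
  N(u, v) = r_vv · N̂ = 7*sqrt(2)*u^2/(10*Abs(u)).
Evaluating at (u, v) = (13/2, -pi/4):
  L = 0, M = 0, N = 91*sqrt(2)/20.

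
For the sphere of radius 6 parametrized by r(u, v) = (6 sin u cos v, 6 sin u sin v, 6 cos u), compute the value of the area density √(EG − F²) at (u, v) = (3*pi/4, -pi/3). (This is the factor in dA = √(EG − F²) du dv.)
√(EG − F²)|_{(3*pi/4, -pi/3)} = 18*sqrt(2)

E = 36, F = 0, G = 36*sin(u)^2, so EG − F² = 1296*sin(u)^2. Taking the positive square root: √(EG − F²) = 36*Abs(sin(u)). At (u, v) = (3*pi/4, -pi/3): 18*sqrt(2).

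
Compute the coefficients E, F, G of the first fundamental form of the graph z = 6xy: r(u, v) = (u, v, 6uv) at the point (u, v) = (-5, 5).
E = 901;  F = -900;  G = 901

Partials: r_u = (1, 0, 6*v), r_v = (0, 1, 6*u). As functions of (u, v):
  E = r_u · r_u = 36*v^2 + 1,
  F = r_u · r_v = 36*u*v,
  G = r_v · r_v = 36*u^2 + 1.
Evaluating at (u, v) = (-5, 5): E = 901, F = -900, G = 901.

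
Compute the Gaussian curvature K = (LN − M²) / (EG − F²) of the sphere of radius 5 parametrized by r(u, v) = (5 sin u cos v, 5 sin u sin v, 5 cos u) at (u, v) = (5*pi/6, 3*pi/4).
K = 1/25

Coefficients of the first fundamental form: E = 25, F = 0, G = 25*sin(u)^2.
Coefficients of the second fundamental form: L = -5*sin(u)/Abs(sin(u)), M = 0, N = -5*sin(u)^3/Abs(sin(u)).
Assemble K = (LN − M²)/(EG − F²) = 1/25. At (u, v) = (5*pi/6, 3*pi/4): K = 1/25.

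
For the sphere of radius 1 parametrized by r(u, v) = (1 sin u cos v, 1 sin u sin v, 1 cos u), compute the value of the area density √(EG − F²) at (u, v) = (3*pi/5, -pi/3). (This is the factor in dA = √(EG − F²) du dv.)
√(EG − F²)|_{(3*pi/5, -pi/3)} = sqrt(2*sqrt(5) + 10)/4

E = 1, F = 0, G = sin(u)^2, so EG − F² = sin(u)^2. Taking the positive square root: √(EG − F²) = Abs(sin(u)). At (u, v) = (3*pi/5, -pi/3): sqrt(2*sqrt(5) + 10)/4.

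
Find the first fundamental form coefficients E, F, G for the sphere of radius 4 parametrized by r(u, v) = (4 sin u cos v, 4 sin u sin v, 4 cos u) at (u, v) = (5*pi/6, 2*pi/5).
E = 16;  F = 0;  G = 4

Partials: r_u = (4*cos(u)*cos(v), 4*sin(v)*cos(u), -4*sin(u)), r_v = (-4*sin(u)*sin(v), 4*sin(u)*cos(v), 0). As functions of (u, v):
  E = r_u · r_u = 16,
  F = r_u · r_v = 0,
  G = r_v · r_v = 16*sin(u)^2.
Evaluating at (u, v) = (5*pi/6, 2*pi/5): E = 16, F = 0, G = 4.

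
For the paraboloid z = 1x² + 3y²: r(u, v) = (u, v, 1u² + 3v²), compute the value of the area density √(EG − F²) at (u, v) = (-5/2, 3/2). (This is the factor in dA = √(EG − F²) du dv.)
√(EG − F²)|_{(-5/2, 3/2)} = sqrt(107)

E = 4*u^2 + 1, F = 12*u*v, G = 36*v^2 + 1, so EG − F² = 4*u^2 + 36*v^2 + 1. Taking the positive square root: √(EG − F²) = sqrt(4*u^2 + 36*v^2 + 1). At (u, v) = (-5/2, 3/2): sqrt(107).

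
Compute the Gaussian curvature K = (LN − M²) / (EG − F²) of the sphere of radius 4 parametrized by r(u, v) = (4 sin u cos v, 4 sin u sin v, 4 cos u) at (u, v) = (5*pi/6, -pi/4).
K = 1/16

Coefficients of the first fundamental form: E = 16, F = 0, G = 16*sin(u)^2.
Coefficients of the second fundamental form: L = -4*sin(u)/Abs(sin(u)), M = 0, N = -4*sin(u)^3/Abs(sin(u)).
Assemble K = (LN − M²)/(EG − F²) = 1/16. At (u, v) = (5*pi/6, -pi/4): K = 1/16.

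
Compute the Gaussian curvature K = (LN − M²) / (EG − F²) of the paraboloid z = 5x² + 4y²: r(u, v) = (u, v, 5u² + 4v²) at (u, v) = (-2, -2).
K = 80/431649

Coefficients of the first fundamental form: E = 100*u^2 + 1, F = 80*u*v, G = 64*v^2 + 1.
Coefficients of the second fundamental form: L = 10/sqrt(100*u^2 + 64*v^2 + 1), M = 0, N = 8/sqrt(100*u^2 + 64*v^2 + 1).
Assemble K = (LN − M²)/(EG − F²) = 80/(10000*u^4 + 12800*u^2*v^2 + 200*u^2 + 4096*v^4 + 128*v^2 + 1). At (u, v) = (-2, -2): K = 80/431649.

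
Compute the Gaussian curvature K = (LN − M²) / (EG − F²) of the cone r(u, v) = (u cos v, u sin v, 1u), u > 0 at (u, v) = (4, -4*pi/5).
K = 0

Coefficients of the first fundamental form: E = 2, F = 0, G = u^2.
Coefficients of the second fundamental form: L = 0, M = 0, N = sqrt(2)*u^2/(2*Abs(u)).
Assemble K = (LN − M²)/(EG − F²) = 0. At (u, v) = (4, -4*pi/5): K = 0.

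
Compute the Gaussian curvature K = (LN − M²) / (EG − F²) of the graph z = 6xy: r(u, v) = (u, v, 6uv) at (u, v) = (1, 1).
K = -36/5329

Coefficients of the first fundamental form: E = 36*v^2 + 1, F = 36*u*v, G = 36*u^2 + 1.
Coefficients of the second fundamental form: L = 0, M = 6/sqrt(36*u^2 + 36*v^2 + 1), N = 0.
Assemble K = (LN − M²)/(EG − F²) = -36/(1296*u^4 + 2592*u^2*v^2 + 72*u^2 + 1296*v^4 + 72*v^2 + 1). At (u, v) = (1, 1): K = -36/5329.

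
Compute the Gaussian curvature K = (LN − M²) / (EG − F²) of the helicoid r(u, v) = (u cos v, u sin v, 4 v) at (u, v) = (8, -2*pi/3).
K = -1/400

Coefficients of the first fundamental form: E = 1, F = 0, G = u^2 + 16.
Coefficients of the second fundamental form: L = 0, M = -4/sqrt(u^2 + 16), N = 0.
Assemble K = (LN − M²)/(EG − F²) = -16/(u^2 + 16)^2. At (u, v) = (8, -2*pi/3): K = -1/400.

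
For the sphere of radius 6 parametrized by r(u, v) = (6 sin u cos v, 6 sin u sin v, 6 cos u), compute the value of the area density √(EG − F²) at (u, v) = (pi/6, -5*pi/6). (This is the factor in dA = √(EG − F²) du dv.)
√(EG − F²)|_{(pi/6, -5*pi/6)} = 18

E = 36, F = 0, G = 36*sin(u)^2, so EG − F² = 1296*sin(u)^2. Taking the positive square root: √(EG − F²) = 36*Abs(sin(u)). At (u, v) = (pi/6, -5*pi/6): 18.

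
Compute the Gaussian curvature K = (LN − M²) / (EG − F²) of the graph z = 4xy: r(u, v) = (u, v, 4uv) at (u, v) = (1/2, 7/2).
K = -16/40401

Coefficients of the first fundamental form: E = 16*v^2 + 1, F = 16*u*v, G = 16*u^2 + 1.
Coefficients of the second fundamental form: L = 0, M = 4/sqrt(16*u^2 + 16*v^2 + 1), N = 0.
Assemble K = (LN − M²)/(EG − F²) = -16/(256*u^4 + 512*u^2*v^2 + 32*u^2 + 256*v^4 + 32*v^2 + 1). At (u, v) = (1/2, 7/2): K = -16/40401.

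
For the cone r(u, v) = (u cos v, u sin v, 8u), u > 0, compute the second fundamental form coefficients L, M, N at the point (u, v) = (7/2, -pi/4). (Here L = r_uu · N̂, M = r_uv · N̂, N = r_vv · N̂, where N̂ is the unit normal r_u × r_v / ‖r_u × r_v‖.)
L = 0;  M = 0;  N = 28*sqrt(65)/65

Compute the unit normal N̂(u, v) = (-8*sqrt(65)*u*cos(v)/(65*Abs(u)), -8*sqrt(65)*u*sin(v)/(65*Abs(u)), sqrt(65)*u/(65*Abs(u))), and the second partials r_uu, r_uv, r_vv. Take dot products:
  L(u, v) = r_uu · N̂ = 0,
  M(u, v) = r_uv · N̂ = 0,
  N(u, v) = r_vv · N̂ = 8*sqrt(65)*u^2/(65*Abs(u)).
Evaluating at (u, v) = (7/2, -pi/4):
  L = 0, M = 0, N = 28*sqrt(65)/65.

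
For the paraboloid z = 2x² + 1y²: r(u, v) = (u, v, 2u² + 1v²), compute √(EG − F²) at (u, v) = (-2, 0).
√(EG − F²)|_{(-2, 0)} = sqrt(65)

E = 16*u^2 + 1, F = 8*u*v, G = 4*v^2 + 1; EG − F² = 16*u^2 + 4*v^2 + 1; √(EG − F²) = sqrt(16*u^2 + 4*v^2 + 1). At the given point: sqrt(65).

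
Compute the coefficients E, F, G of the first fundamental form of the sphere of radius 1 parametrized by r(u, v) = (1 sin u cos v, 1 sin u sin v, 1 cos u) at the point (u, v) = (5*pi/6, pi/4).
E = 1;  F = 0;  G = 1/4

Partials: r_u = (cos(u)*cos(v), sin(v)*cos(u), -sin(u)), r_v = (-sin(u)*sin(v), sin(u)*cos(v), 0). As functions of (u, v):
  E = r_u · r_u = 1,
  F = r_u · r_v = 0,
  G = r_v · r_v = sin(u)^2.
Evaluating at (u, v) = (5*pi/6, pi/4): E = 1, F = 0, G = 1/4.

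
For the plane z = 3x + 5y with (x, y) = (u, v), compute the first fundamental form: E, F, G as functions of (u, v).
E = 10;  F = 15;  G = 26

Compute partials: r_u = (1, 0, 3), r_v = (0, 1, 5). Then
  E = r_u · r_u = 10,
  F = r_u · r_v = 15,
  G = r_v · r_v = 26.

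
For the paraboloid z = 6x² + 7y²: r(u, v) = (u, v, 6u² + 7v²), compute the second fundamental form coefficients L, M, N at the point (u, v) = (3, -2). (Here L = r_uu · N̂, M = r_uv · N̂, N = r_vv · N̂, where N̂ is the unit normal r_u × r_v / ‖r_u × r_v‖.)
L = 12*sqrt(2081)/2081;  M = 0;  N = 14*sqrt(2081)/2081

Compute the unit normal N̂(u, v) = (-12*u/sqrt(144*u^2 + 196*v^2 + 1), -14*v/sqrt(144*u^2 + 196*v^2 + 1), 1/sqrt(144*u^2 + 196*v^2 + 1)), and the second partials r_uu, r_uv, r_vv. Take dot products:
  L(u, v) = r_uu · N̂ = 12/sqrt(144*u^2 + 196*v^2 + 1),
  M(u, v) = r_uv · N̂ = 0,
  N(u, v) = r_vv · N̂ = 14/sqrt(144*u^2 + 196*v^2 + 1).
Evaluating at (u, v) = (3, -2):
  L = 12*sqrt(2081)/2081, M = 0, N = 14*sqrt(2081)/2081.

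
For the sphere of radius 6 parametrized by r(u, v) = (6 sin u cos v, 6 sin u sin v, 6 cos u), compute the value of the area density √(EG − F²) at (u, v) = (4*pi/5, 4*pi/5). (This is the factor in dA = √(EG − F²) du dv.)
√(EG − F²)|_{(4*pi/5, 4*pi/5)} = 9*sqrt(10 - 2*sqrt(5))

E = 36, F = 0, G = 36*sin(u)^2, so EG − F² = 1296*sin(u)^2. Taking the positive square root: √(EG − F²) = 36*Abs(sin(u)). At (u, v) = (4*pi/5, 4*pi/5): 9*sqrt(10 - 2*sqrt(5)).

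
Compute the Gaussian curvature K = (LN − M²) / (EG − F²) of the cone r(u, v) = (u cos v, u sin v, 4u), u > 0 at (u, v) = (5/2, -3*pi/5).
K = 0

Coefficients of the first fundamental form: E = 17, F = 0, G = u^2.
Coefficients of the second fundamental form: L = 0, M = 0, N = 4*sqrt(17)*u^2/(17*Abs(u)).
Assemble K = (LN − M²)/(EG − F²) = 0. At (u, v) = (5/2, -3*pi/5): K = 0.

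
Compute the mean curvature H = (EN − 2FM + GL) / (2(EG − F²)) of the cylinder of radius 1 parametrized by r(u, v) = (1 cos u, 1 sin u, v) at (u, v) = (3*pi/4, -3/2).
H = -1/2

With E = 1, F = 0, G = 1, L = -1, M = 0, N = 0, assemble
  H = (EN − 2FM + GL) / (2(EG − F²)) = -1/2.
At (u, v) = (3*pi/4, -3/2): H = -1/2.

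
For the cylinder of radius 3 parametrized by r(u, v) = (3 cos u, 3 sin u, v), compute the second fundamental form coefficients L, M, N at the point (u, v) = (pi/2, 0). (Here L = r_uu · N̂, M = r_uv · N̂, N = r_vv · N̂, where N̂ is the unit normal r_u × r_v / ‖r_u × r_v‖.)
L = -3;  M = 0;  N = 0

Compute the unit normal N̂(u, v) = (cos(u), sin(u), 0), and the second partials r_uu, r_uv, r_vv. Take dot products:
  L(u, v) = r_uu · N̂ = -3,
  M(u, v) = r_uv · N̂ = 0,
  N(u, v) = r_vv · N̂ = 0.
Evaluating at (u, v) = (pi/2, 0):
  L = -3, M = 0, N = 0.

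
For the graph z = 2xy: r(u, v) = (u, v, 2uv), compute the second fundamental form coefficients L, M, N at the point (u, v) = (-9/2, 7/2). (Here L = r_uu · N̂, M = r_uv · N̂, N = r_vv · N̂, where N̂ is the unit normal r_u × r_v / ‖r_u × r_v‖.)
L = 0;  M = 2*sqrt(131)/131;  N = 0

Compute the unit normal N̂(u, v) = (-2*v/sqrt(4*u^2 + 4*v^2 + 1), -2*u/sqrt(4*u^2 + 4*v^2 + 1), 1/sqrt(4*u^2 + 4*v^2 + 1)), and the second partials r_uu, r_uv, r_vv. Take dot products:
  L(u, v) = r_uu · N̂ = 0,
  M(u, v) = r_uv · N̂ = 2/sqrt(4*u^2 + 4*v^2 + 1),
  N(u, v) = r_vv · N̂ = 0.
Evaluating at (u, v) = (-9/2, 7/2):
  L = 0, M = 2*sqrt(131)/131, N = 0.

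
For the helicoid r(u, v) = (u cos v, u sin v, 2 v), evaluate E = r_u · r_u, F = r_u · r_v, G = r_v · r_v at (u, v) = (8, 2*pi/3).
E = 1;  F = 0;  G = 68

Partials: r_u = (cos(v), sin(v), 0), r_v = (-u*sin(v), u*cos(v), 2). As functions of (u, v):
  E = r_u · r_u = 1,
  F = r_u · r_v = 0,
  G = r_v · r_v = u^2 + 4.
Evaluating at (u, v) = (8, 2*pi/3): E = 1, F = 0, G = 68.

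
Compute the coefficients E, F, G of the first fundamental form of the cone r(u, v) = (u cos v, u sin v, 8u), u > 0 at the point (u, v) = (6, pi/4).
E = 65;  F = 0;  G = 36

Partials: r_u = (cos(v), sin(v), 8), r_v = (-u*sin(v), u*cos(v), 0). As functions of (u, v):
  E = r_u · r_u = 65,
  F = r_u · r_v = 0,
  G = r_v · r_v = u^2.
Evaluating at (u, v) = (6, pi/4): E = 65, F = 0, G = 36.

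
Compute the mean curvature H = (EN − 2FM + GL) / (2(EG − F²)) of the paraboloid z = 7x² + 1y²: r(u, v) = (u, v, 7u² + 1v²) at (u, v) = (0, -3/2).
H = 71*sqrt(10)/100

With E = 196*u^2 + 1, F = 28*u*v, G = 4*v^2 + 1, L = 14/sqrt(196*u^2 + 4*v^2 + 1), M = 0, N = 2/sqrt(196*u^2 + 4*v^2 + 1), assemble
  H = (EN − 2FM + GL) / (2(EG − F²)) = 4*(49*u^2 + 7*v^2 + 2)/(196*u^2 + 4*v^2 + 1)^(3/2).
At (u, v) = (0, -3/2): H = 71*sqrt(10)/100.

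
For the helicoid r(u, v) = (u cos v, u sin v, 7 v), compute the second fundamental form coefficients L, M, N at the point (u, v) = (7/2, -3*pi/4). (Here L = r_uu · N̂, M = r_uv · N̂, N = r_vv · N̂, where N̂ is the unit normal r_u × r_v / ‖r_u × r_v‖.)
L = 0;  M = -2*sqrt(5)/5;  N = 0

Compute the unit normal N̂(u, v) = (7*sin(v)/sqrt(u^2 + 49), -7*cos(v)/sqrt(u^2 + 49), u/sqrt(u^2 + 49)), and the second partials r_uu, r_uv, r_vv. Take dot products:
  L(u, v) = r_uu · N̂ = 0,
  M(u, v) = r_uv · N̂ = -7/sqrt(u^2 + 49),
  N(u, v) = r_vv · N̂ = 0.
Evaluating at (u, v) = (7/2, -3*pi/4):
  L = 0, M = -2*sqrt(5)/5, N = 0.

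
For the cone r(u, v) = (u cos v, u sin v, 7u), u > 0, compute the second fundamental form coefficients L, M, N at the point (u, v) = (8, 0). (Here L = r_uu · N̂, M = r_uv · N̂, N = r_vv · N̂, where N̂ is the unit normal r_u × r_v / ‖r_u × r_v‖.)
L = 0;  M = 0;  N = 28*sqrt(2)/5

Compute the unit normal N̂(u, v) = (-7*sqrt(2)*u*cos(v)/(10*Abs(u)), -7*sqrt(2)*u*sin(v)/(10*Abs(u)), sqrt(2)*u/(10*Abs(u))), and the second partials r_uu, r_uv, r_vv. Take dot products:
  L(u, v) = r_uu · N̂ = 0,
  M(u, v) = r_uv · N̂ = 0,
  N(u, v) = r_vv · N̂ = 7*sqrt(2)*u^2/(10*Abs(u)).
Evaluating at (u, v) = (8, 0):
  L = 0, M = 0, N = 28*sqrt(2)/5.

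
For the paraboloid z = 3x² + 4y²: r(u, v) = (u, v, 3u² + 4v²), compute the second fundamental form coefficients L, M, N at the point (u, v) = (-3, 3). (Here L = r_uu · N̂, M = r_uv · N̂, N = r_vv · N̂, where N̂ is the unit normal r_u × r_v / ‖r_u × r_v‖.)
L = 6*sqrt(901)/901;  M = 0;  N = 8*sqrt(901)/901

Compute the unit normal N̂(u, v) = (-6*u/sqrt(36*u^2 + 64*v^2 + 1), -8*v/sqrt(36*u^2 + 64*v^2 + 1), 1/sqrt(36*u^2 + 64*v^2 + 1)), and the second partials r_uu, r_uv, r_vv. Take dot products:
  L(u, v) = r_uu · N̂ = 6/sqrt(36*u^2 + 64*v^2 + 1),
  M(u, v) = r_uv · N̂ = 0,
  N(u, v) = r_vv · N̂ = 8/sqrt(36*u^2 + 64*v^2 + 1).
Evaluating at (u, v) = (-3, 3):
  L = 6*sqrt(901)/901, M = 0, N = 8*sqrt(901)/901.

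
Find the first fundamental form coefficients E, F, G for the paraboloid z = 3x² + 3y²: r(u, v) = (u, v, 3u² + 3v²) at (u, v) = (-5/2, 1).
E = 226;  F = -90;  G = 37

Partials: r_u = (1, 0, 6*u), r_v = (0, 1, 6*v). As functions of (u, v):
  E = r_u · r_u = 36*u^2 + 1,
  F = r_u · r_v = 36*u*v,
  G = r_v · r_v = 36*v^2 + 1.
Evaluating at (u, v) = (-5/2, 1): E = 226, F = -90, G = 37.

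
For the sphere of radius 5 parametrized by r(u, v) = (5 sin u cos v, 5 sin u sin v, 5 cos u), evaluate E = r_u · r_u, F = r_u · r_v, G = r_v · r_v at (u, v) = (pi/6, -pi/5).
E = 25;  F = 0;  G = 25/4

Partials: r_u = (5*cos(u)*cos(v), 5*sin(v)*cos(u), -5*sin(u)), r_v = (-5*sin(u)*sin(v), 5*sin(u)*cos(v), 0). As functions of (u, v):
  E = r_u · r_u = 25,
  F = r_u · r_v = 0,
  G = r_v · r_v = 25*sin(u)^2.
Evaluating at (u, v) = (pi/6, -pi/5): E = 25, F = 0, G = 25/4.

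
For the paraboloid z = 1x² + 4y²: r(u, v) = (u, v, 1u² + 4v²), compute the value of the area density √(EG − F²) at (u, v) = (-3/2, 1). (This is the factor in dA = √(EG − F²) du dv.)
√(EG − F²)|_{(-3/2, 1)} = sqrt(74)

E = 4*u^2 + 1, F = 16*u*v, G = 64*v^2 + 1, so EG − F² = 4*u^2 + 64*v^2 + 1. Taking the positive square root: √(EG − F²) = sqrt(4*u^2 + 64*v^2 + 1). At (u, v) = (-3/2, 1): sqrt(74).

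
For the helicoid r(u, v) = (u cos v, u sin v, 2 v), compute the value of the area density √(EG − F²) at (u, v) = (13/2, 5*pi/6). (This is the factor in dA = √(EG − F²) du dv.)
√(EG − F²)|_{(13/2, 5*pi/6)} = sqrt(185)/2

E = 1, F = 0, G = u^2 + 4, so EG − F² = u^2 + 4. Taking the positive square root: √(EG − F²) = sqrt(u^2 + 4). At (u, v) = (13/2, 5*pi/6): sqrt(185)/2.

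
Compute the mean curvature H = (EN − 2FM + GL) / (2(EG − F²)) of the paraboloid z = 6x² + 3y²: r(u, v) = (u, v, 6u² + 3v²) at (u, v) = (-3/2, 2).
H = 1845*sqrt(469)/219961

With E = 144*u^2 + 1, F = 72*u*v, G = 36*v^2 + 1, L = 12/sqrt(144*u^2 + 36*v^2 + 1), M = 0, N = 6/sqrt(144*u^2 + 36*v^2 + 1), assemble
  H = (EN − 2FM + GL) / (2(EG − F²)) = 9*(48*u^2 + 24*v^2 + 1)/(144*u^2 + 36*v^2 + 1)^(3/2).
At (u, v) = (-3/2, 2): H = 1845*sqrt(469)/219961.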